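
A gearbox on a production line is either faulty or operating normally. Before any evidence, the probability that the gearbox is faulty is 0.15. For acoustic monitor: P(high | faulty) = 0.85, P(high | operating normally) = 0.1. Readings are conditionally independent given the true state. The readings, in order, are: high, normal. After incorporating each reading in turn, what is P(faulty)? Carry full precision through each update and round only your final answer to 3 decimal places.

0.200

After 'high': P(faulty) = 0.85·0.1500 / (0.85·0.1500 + 0.1·0.8500) ≈ 0.6000
After 'normal': P(faulty) = 0.15·0.6000 / (0.15·0.6000 + 0.9·0.4000) ≈ 0.2000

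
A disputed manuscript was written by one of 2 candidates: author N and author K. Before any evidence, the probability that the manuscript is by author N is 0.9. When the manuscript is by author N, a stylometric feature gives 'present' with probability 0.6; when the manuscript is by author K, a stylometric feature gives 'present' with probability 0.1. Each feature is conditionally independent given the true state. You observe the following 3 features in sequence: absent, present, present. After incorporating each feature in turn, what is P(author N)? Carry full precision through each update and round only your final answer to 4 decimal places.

0.9931

After 'absent': P(author N) = 0.4·0.9000 / (0.4·0.9000 + 0.9·0.1000) ≈ 0.8000
After 'present': P(author N) = 0.6·0.8000 / (0.6·0.8000 + 0.1·0.2000) ≈ 0.9600
After 'present': P(author N) = 0.6·0.9600 / (0.6·0.9600 + 0.1·0.0400) ≈ 0.9931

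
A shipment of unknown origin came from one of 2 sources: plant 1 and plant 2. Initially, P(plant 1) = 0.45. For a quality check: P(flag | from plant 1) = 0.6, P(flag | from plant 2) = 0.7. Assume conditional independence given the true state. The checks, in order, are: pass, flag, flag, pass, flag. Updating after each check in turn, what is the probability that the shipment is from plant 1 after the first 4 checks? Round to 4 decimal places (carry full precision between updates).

0.5166

After 'pass': P(plant 1) = 0.4·0.4500 / (0.4·0.4500 + 0.3·0.5500) ≈ 0.5217
After 'flag': P(plant 1) = 0.6·0.5217 / (0.6·0.5217 + 0.7·0.4783) ≈ 0.4832
After 'flag': P(plant 1) = 0.6·0.4832 / (0.6·0.4832 + 0.7·0.5168) ≈ 0.4449
After 'pass': P(plant 1) = 0.4·0.4449 / (0.4·0.4449 + 0.3·0.5551) ≈ 0.5166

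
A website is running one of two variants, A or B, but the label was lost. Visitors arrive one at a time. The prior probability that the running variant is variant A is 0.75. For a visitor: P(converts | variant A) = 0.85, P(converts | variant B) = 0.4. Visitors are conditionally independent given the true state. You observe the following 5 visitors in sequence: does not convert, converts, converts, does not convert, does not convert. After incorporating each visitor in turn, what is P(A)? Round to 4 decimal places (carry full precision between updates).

Each posterior becomes the prior for the next update.
After 'does not convert': P(A) = 0.15·0.7500 / (0.15·0.7500 + 0.6·0.2500) ≈ 0.4286
After 'converts': P(A) = 0.85·0.4286 / (0.85·0.4286 + 0.4·0.5714) ≈ 0.6145
After 'converts': P(A) = 0.85·0.6145 / (0.85·0.6145 + 0.4·0.3855) ≈ 0.7720
After 'does not convert': P(A) = 0.15·0.7720 / (0.15·0.7720 + 0.6·0.2280) ≈ 0.4585
After 'does not convert': P(A) = 0.15·0.4585 / (0.15·0.4585 + 0.6·0.5415) ≈ 0.1747

0.1747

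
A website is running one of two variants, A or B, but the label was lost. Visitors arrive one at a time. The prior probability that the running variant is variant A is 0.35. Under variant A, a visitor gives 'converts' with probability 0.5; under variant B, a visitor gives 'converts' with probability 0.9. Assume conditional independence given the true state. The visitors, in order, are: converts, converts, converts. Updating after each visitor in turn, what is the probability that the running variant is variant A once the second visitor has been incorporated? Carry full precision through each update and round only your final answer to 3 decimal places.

0.143

Apply Bayes' rule sequentially, carrying P(A) forward.
After 'converts': P(A) = 0.5·0.3500 / (0.5·0.3500 + 0.9·0.6500) ≈ 0.2303
After 'converts': P(A) = 0.5·0.2303 / (0.5·0.2303 + 0.9·0.7697) ≈ 0.1425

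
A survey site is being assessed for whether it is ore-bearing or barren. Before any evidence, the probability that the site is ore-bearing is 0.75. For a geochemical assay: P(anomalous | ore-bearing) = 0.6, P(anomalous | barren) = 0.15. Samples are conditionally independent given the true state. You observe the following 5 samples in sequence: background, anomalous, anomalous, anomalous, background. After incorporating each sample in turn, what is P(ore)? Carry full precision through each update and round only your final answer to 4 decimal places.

0.9770

After 'background': P(ore) = 0.4·0.7500 / (0.4·0.7500 + 0.85·0.2500) ≈ 0.5854
After 'anomalous': P(ore) = 0.6·0.5854 / (0.6·0.5854 + 0.15·0.4146) ≈ 0.8496
After 'anomalous': P(ore) = 0.6·0.8496 / (0.6·0.8496 + 0.15·0.1504) ≈ 0.9576
After 'anomalous': P(ore) = 0.6·0.9576 / (0.6·0.9576 + 0.15·0.0424) ≈ 0.9891
After 'background': P(ore) = 0.4·0.9891 / (0.4·0.9891 + 0.85·0.0109) ≈ 0.9770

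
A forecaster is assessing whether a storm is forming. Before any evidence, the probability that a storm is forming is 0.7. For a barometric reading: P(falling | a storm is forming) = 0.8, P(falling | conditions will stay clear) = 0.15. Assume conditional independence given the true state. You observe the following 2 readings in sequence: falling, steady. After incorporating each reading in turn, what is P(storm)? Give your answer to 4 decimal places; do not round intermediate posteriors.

After 'falling': P(storm) = 0.8·0.7000 / (0.8·0.7000 + 0.15·0.3000) ≈ 0.9256
After 'steady': P(storm) = 0.2·0.9256 / (0.2·0.9256 + 0.85·0.0744) ≈ 0.7454

0.7454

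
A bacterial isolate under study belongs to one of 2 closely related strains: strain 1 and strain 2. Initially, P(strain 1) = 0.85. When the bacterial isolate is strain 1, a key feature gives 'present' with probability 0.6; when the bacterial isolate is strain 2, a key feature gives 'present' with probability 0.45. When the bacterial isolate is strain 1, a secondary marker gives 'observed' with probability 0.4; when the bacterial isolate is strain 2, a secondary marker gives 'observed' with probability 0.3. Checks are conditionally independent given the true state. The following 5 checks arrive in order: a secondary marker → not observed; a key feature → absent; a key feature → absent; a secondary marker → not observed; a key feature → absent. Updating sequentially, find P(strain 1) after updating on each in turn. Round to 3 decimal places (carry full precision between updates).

After a secondary marker='not observed': P(strain 1) = 0.6·0.8500 / (0.6·0.8500 + 0.7·0.1500) ≈ 0.8293
After a key feature='absent': P(strain 1) = 0.4·0.8293 / (0.4·0.8293 + 0.55·0.1707) ≈ 0.7794
After a key feature='absent': P(strain 1) = 0.4·0.7794 / (0.4·0.7794 + 0.55·0.2206) ≈ 0.7198
After a secondary marker='not observed': P(strain 1) = 0.6·0.7198 / (0.6·0.7198 + 0.7·0.2802) ≈ 0.6877
After a key feature='absent': P(strain 1) = 0.4·0.6877 / (0.4·0.6877 + 0.55·0.3123) ≈ 0.6156

0.616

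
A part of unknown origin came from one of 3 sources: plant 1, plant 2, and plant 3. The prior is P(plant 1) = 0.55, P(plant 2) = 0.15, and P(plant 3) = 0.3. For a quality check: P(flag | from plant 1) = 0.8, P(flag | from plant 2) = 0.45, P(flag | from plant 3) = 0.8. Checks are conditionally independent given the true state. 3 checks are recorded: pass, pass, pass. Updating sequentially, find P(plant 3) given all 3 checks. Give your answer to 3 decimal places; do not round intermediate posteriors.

0.076

After 'pass': normaliser = 0.2·0.5500 + 0.55·0.1500 + 0.2·0.3000; P(plant 1) ≈ 0.4356, P(plant 2) ≈ 0.3267, P(plant 3) ≈ 0.2376
After 'pass': normaliser = 0.2·0.4356 + 0.55·0.3267 + 0.2·0.2376; P(plant 1) ≈ 0.2772, P(plant 2) ≈ 0.5717, P(plant 3) ≈ 0.1512
After 'pass': normaliser = 0.2·0.2772 + 0.55·0.5717 + 0.2·0.1512; P(plant 1) ≈ 0.1386, P(plant 2) ≈ 0.7859, P(plant 3) ≈ 0.0756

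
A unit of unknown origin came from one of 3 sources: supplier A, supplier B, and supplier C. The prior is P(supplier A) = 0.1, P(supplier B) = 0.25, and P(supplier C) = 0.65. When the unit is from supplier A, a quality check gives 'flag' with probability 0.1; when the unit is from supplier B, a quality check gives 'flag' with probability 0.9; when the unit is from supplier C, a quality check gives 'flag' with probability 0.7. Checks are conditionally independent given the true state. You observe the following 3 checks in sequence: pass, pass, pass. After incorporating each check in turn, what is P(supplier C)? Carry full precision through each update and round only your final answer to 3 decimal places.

0.193

Apply Bayes' rule sequentially, carrying P(supplier C) forward.
After 'pass': normaliser = 0.9·0.1000 + 0.1·0.2500 + 0.3·0.6500; P(supplier A) ≈ 0.2903, P(supplier B) ≈ 0.0806, P(supplier C) ≈ 0.6290
After 'pass': normaliser = 0.9·0.2903 + 0.1·0.0806 + 0.3·0.6290; P(supplier A) ≈ 0.5704, P(supplier B) ≈ 0.0176, P(supplier C) ≈ 0.4120
After 'pass': normaliser = 0.9·0.5704 + 0.1·0.0176 + 0.3·0.4120; P(supplier A) ≈ 0.8037, P(supplier B) ≈ 0.0028, P(supplier C) ≈ 0.1935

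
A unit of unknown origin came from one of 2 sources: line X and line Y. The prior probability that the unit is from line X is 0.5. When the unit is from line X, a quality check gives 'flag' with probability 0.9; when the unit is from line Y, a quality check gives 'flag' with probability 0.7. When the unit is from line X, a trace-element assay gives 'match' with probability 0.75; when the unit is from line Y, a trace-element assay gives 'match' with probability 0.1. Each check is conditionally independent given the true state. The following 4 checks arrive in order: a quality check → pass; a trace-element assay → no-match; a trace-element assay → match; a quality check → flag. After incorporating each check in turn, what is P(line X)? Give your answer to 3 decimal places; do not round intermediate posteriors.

Apply Bayes' rule sequentially, carrying P(line X) forward.
After a quality check='pass': P(line X) = 0.1·0.5000 / (0.1·0.5000 + 0.3·0.5000) ≈ 0.2500
After a trace-element assay='no-match': P(line X) = 0.25·0.2500 / (0.25·0.2500 + 0.9·0.7500) ≈ 0.0847
After a trace-element assay='match': P(line X) = 0.75·0.0847 / (0.75·0.0847 + 0.1·0.9153) ≈ 0.4098
After a quality check='flag': P(line X) = 0.9·0.4098 / (0.9·0.4098 + 0.7·0.5902) ≈ 0.4717

0.472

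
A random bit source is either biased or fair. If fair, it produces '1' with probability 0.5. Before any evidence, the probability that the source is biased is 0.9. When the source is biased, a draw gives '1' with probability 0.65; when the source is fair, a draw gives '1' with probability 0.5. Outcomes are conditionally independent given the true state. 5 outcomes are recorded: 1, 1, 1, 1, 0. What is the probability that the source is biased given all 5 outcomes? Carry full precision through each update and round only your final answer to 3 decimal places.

0.947

After '1': P(biased) = 0.65·0.9000 / (0.65·0.9000 + 0.5·0.1000) ≈ 0.9213
After '1': P(biased) = 0.65·0.9213 / (0.65·0.9213 + 0.5·0.0787) ≈ 0.9383
After '1': P(biased) = 0.65·0.9383 / (0.65·0.9383 + 0.5·0.0617) ≈ 0.9519
After '1': P(biased) = 0.65·0.9519 / (0.65·0.9519 + 0.5·0.0481) ≈ 0.9626
After '0': P(biased) = 0.35·0.9626 / (0.35·0.9626 + 0.5·0.0374) ≈ 0.9474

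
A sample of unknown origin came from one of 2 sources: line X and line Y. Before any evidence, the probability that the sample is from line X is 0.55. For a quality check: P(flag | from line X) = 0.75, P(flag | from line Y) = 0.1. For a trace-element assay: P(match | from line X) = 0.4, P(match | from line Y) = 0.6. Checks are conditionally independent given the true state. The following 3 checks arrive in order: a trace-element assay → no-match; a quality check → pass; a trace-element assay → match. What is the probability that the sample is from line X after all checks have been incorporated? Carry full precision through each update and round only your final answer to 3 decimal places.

0.253

After a trace-element assay='no-match': P(line X) = 0.6·0.5500 / (0.6·0.5500 + 0.4·0.4500) ≈ 0.6471
After a quality check='pass': P(line X) = 0.25·0.6471 / (0.25·0.6471 + 0.9·0.3529) ≈ 0.3374
After a trace-element assay='match': P(line X) = 0.4·0.3374 / (0.4·0.3374 + 0.6·0.6626) ≈ 0.2535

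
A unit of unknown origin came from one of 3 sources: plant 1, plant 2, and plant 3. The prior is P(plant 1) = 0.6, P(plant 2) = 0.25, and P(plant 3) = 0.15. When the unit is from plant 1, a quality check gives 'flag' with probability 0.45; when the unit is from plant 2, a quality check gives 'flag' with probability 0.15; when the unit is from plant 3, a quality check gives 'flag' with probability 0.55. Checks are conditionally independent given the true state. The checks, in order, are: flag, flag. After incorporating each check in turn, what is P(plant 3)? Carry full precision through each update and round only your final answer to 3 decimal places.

After 'flag': normaliser = 0.45·0.6000 + 0.15·0.2500 + 0.55·0.1500; P(plant 1) ≈ 0.6923, P(plant 2) ≈ 0.0962, P(plant 3) ≈ 0.2115
After 'flag': normaliser = 0.45·0.6923 + 0.15·0.0962 + 0.55·0.2115; P(plant 1) ≈ 0.7043, P(plant 2) ≈ 0.0326, P(plant 3) ≈ 0.2630

0.263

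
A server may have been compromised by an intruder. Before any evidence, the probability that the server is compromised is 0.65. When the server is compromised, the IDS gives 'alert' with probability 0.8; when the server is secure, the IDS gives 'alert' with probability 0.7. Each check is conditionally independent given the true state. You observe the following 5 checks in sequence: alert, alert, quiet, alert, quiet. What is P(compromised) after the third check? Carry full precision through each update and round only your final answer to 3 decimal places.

After 'alert': P(compromised) = 0.8·0.6500 / (0.8·0.6500 + 0.7·0.3500) ≈ 0.6797
After 'alert': P(compromised) = 0.8·0.6797 / (0.8·0.6797 + 0.7·0.3203) ≈ 0.7081
After 'quiet': P(compromised) = 0.2·0.7081 / (0.2·0.7081 + 0.3·0.2919) ≈ 0.6179

0.618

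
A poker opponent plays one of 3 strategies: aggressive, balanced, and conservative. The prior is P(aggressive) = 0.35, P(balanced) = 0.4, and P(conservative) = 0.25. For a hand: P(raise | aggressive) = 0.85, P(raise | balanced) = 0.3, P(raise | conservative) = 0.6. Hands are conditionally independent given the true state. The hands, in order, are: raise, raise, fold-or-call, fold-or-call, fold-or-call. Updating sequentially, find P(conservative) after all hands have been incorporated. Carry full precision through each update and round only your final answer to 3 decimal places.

0.304

Each posterior becomes the prior for the next update.
After 'raise': normaliser = 0.85·0.3500 + 0.3·0.4000 + 0.6·0.2500; P(aggressive) ≈ 0.5242, P(balanced) ≈ 0.2115, P(conservative) ≈ 0.2643
After 'raise': normaliser = 0.85·0.5242 + 0.3·0.2115 + 0.6·0.2643; P(aggressive) ≈ 0.6674, P(balanced) ≈ 0.0950, P(conservative) ≈ 0.2375
After 'fold-or-call': normaliser = 0.15·0.6674 + 0.7·0.0950 + 0.4·0.2375; P(aggressive) ≈ 0.3826, P(balanced) ≈ 0.2542, P(conservative) ≈ 0.3632
After 'fold-or-call': normaliser = 0.15·0.3826 + 0.7·0.2542 + 0.4·0.3632; P(aggressive) ≈ 0.1508, P(balanced) ≈ 0.4675, P(conservative) ≈ 0.3817
After 'fold-or-call': normaliser = 0.15·0.1508 + 0.7·0.4675 + 0.4·0.3817; P(aggressive) ≈ 0.0450, P(balanced) ≈ 0.6512, P(conservative) ≈ 0.3038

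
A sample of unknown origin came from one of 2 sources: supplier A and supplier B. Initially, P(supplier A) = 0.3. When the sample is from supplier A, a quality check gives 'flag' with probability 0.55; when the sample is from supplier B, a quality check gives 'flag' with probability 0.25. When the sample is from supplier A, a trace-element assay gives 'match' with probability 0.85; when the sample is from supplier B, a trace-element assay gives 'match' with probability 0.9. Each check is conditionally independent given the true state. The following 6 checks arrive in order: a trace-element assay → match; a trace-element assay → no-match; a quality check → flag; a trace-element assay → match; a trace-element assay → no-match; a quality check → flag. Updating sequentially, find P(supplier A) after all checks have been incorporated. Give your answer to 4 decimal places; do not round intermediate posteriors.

After a trace-element assay='match': P(supplier A) = 0.85·0.3000 / (0.85·0.3000 + 0.9·0.7000) ≈ 0.2881
After a trace-element assay='no-match': P(supplier A) = 0.15·0.2881 / (0.15·0.2881 + 0.1·0.7119) ≈ 0.3778
After a quality check='flag': P(supplier A) = 0.55·0.3778 / (0.55·0.3778 + 0.25·0.6222) ≈ 0.5719
After a trace-element assay='match': P(supplier A) = 0.85·0.5719 / (0.85·0.5719 + 0.9·0.4281) ≈ 0.5578
After a trace-element assay='no-match': P(supplier A) = 0.15·0.5578 / (0.15·0.5578 + 0.1·0.4422) ≈ 0.6542
After a quality check='flag': P(supplier A) = 0.55·0.6542 / (0.55·0.6542 + 0.25·0.3458) ≈ 0.8063

0.8063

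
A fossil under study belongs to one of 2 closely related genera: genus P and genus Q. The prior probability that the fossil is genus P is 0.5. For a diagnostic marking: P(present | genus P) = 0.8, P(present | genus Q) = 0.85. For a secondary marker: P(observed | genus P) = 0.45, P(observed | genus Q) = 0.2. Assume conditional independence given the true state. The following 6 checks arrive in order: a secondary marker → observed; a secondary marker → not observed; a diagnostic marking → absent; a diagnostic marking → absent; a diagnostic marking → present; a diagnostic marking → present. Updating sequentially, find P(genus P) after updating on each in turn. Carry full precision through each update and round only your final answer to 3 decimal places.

0.709

After a secondary marker='observed': P(genus P) = 0.45·0.5000 / (0.45·0.5000 + 0.2·0.5000) ≈ 0.6923
After a secondary marker='not observed': P(genus P) = 0.55·0.6923 / (0.55·0.6923 + 0.8·0.3077) ≈ 0.6074
After a diagnostic marking='absent': P(genus P) = 0.2·0.6074 / (0.2·0.6074 + 0.15·0.3926) ≈ 0.6735
After a diagnostic marking='absent': P(genus P) = 0.2·0.6735 / (0.2·0.6735 + 0.15·0.3265) ≈ 0.7333
After a diagnostic marking='present': P(genus P) = 0.8·0.7333 / (0.8·0.7333 + 0.85·0.2667) ≈ 0.7213
After a diagnostic marking='present': P(genus P) = 0.8·0.7213 / (0.8·0.7213 + 0.85·0.2787) ≈ 0.7090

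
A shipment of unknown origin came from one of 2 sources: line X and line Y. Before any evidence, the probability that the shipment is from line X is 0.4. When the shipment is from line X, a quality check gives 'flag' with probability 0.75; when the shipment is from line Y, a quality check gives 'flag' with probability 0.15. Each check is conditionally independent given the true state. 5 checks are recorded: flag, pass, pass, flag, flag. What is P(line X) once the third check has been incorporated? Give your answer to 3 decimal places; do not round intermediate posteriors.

After 'flag': P(line X) = 0.75·0.4000 / (0.75·0.4000 + 0.15·0.6000) ≈ 0.7692
After 'pass': P(line X) = 0.25·0.7692 / (0.25·0.7692 + 0.85·0.2308) ≈ 0.4950
After 'pass': P(line X) = 0.25·0.4950 / (0.25·0.4950 + 0.85·0.5050) ≈ 0.2238

0.224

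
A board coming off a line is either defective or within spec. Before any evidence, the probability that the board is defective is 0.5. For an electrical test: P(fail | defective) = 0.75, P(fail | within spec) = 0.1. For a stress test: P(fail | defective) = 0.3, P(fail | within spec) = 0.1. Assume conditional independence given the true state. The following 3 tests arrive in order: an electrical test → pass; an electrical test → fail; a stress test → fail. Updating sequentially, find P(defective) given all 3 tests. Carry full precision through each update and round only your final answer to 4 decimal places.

0.8621

After an electrical test='pass': P(defective) = 0.25·0.5000 / (0.25·0.5000 + 0.9·0.5000) ≈ 0.2174
After an electrical test='fail': P(defective) = 0.75·0.2174 / (0.75·0.2174 + 0.1·0.7826) ≈ 0.6757
After a stress test='fail': P(defective) = 0.3·0.6757 / (0.3·0.6757 + 0.1·0.3243) ≈ 0.8621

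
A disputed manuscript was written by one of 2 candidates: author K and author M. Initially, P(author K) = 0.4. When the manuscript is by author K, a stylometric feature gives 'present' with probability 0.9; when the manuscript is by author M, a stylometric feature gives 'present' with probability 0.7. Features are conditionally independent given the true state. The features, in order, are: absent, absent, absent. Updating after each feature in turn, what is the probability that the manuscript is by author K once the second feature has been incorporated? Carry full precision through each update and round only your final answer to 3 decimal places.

After 'absent': P(author K) = 0.1·0.4000 / (0.1·0.4000 + 0.3·0.6000) ≈ 0.1818
After 'absent': P(author K) = 0.1·0.1818 / (0.1·0.1818 + 0.3·0.8182) ≈ 0.0690

0.069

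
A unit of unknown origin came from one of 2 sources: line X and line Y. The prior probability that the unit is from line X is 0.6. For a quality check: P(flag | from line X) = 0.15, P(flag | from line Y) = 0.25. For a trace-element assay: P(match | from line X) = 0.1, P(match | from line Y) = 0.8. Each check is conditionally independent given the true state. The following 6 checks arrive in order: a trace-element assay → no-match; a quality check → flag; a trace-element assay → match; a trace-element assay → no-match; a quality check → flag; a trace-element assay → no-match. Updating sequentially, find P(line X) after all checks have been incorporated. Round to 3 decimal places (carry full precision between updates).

0.860

After a trace-element assay='no-match': P(line X) = 0.9·0.6000 / (0.9·0.6000 + 0.2·0.4000) ≈ 0.8710
After a quality check='flag': P(line X) = 0.15·0.8710 / (0.15·0.8710 + 0.25·0.1290) ≈ 0.8020
After a trace-element assay='match': P(line X) = 0.1·0.8020 / (0.1·0.8020 + 0.8·0.1980) ≈ 0.3361
After a trace-element assay='no-match': P(line X) = 0.9·0.3361 / (0.9·0.3361 + 0.2·0.6639) ≈ 0.6949
After a quality check='flag': P(line X) = 0.15·0.6949 / (0.15·0.6949 + 0.25·0.3051) ≈ 0.5775
After a trace-element assay='no-match': P(line X) = 0.9·0.5775 / (0.9·0.5775 + 0.2·0.4225) ≈ 0.8602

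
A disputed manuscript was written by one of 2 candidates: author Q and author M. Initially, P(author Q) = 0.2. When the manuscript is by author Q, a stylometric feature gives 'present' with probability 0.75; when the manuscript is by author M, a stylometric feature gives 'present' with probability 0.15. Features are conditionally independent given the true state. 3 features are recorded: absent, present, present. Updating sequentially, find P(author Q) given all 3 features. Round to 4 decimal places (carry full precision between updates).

After 'absent': P(author Q) = 0.25·0.2000 / (0.25·0.2000 + 0.85·0.8000) ≈ 0.0685
After 'present': P(author Q) = 0.75·0.0685 / (0.75·0.0685 + 0.15·0.9315) ≈ 0.2688
After 'present': P(author Q) = 0.75·0.2688 / (0.75·0.2688 + 0.15·0.7312) ≈ 0.6477

0.6477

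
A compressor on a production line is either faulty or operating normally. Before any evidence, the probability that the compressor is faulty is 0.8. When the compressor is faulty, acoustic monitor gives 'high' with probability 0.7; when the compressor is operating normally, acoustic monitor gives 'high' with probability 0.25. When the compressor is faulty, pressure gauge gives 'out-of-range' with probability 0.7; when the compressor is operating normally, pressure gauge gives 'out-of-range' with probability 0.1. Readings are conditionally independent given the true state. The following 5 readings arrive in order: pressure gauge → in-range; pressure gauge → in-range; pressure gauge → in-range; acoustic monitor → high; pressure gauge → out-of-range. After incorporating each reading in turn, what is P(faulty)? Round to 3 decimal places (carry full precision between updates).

0.744

After pressure gauge='in-range': P(faulty) = 0.3·0.8000 / (0.3·0.8000 + 0.9·0.2000) ≈ 0.5714
After pressure gauge='in-range': P(faulty) = 0.3·0.5714 / (0.3·0.5714 + 0.9·0.4286) ≈ 0.3077
After pressure gauge='in-range': P(faulty) = 0.3·0.3077 / (0.3·0.3077 + 0.9·0.6923) ≈ 0.1290
After acoustic monitor='high': P(faulty) = 0.7·0.1290 / (0.7·0.1290 + 0.25·0.8710) ≈ 0.2932
After pressure gauge='out-of-range': P(faulty) = 0.7·0.2932 / (0.7·0.2932 + 0.1·0.7068) ≈ 0.7438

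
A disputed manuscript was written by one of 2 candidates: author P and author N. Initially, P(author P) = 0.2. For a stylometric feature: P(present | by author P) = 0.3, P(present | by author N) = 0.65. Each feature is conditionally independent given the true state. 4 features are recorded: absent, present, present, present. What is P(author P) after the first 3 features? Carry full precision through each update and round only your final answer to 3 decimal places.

Apply Bayes' rule sequentially, carrying P(author P) forward.
After 'absent': P(author P) = 0.7·0.2000 / (0.7·0.2000 + 0.35·0.8000) ≈ 0.3333
After 'present': P(author P) = 0.3·0.3333 / (0.3·0.3333 + 0.65·0.6667) ≈ 0.1875
After 'present': P(author P) = 0.3·0.1875 / (0.3·0.1875 + 0.65·0.8125) ≈ 0.0963

0.096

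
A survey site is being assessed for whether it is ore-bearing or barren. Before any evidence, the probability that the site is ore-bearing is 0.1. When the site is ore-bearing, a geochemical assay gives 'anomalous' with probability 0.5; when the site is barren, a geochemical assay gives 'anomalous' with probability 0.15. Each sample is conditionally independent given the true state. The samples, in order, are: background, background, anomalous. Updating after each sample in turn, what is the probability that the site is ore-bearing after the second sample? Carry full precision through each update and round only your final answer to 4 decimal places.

After 'background': P(ore) = 0.5·0.1000 / (0.5·0.1000 + 0.85·0.9000) ≈ 0.0613
After 'background': P(ore) = 0.5·0.0613 / (0.5·0.0613 + 0.85·0.9387) ≈ 0.0370

0.0370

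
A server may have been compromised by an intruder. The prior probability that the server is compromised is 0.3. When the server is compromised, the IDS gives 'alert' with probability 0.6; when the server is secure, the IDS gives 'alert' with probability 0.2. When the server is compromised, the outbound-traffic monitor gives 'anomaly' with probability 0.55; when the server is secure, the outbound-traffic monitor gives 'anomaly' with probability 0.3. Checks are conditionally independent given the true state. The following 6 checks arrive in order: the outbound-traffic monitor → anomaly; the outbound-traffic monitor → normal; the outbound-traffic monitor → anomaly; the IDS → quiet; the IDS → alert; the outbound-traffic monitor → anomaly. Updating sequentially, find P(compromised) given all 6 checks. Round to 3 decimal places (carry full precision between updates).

0.718

After the outbound-traffic monitor='anomaly': P(compromised) = 0.55·0.3000 / (0.55·0.3000 + 0.3·0.7000) ≈ 0.4400
After the outbound-traffic monitor='normal': P(compromised) = 0.45·0.4400 / (0.45·0.4400 + 0.7·0.5600) ≈ 0.3356
After the outbound-traffic monitor='anomaly': P(compromised) = 0.55·0.3356 / (0.55·0.3356 + 0.3·0.6644) ≈ 0.4808
After the IDS='quiet': P(compromised) = 0.4·0.4808 / (0.4·0.4808 + 0.8·0.5192) ≈ 0.3165
After the IDS='alert': P(compromised) = 0.6·0.3165 / (0.6·0.3165 + 0.2·0.6835) ≈ 0.5814
After the outbound-traffic monitor='anomaly': P(compromised) = 0.55·0.5814 / (0.55·0.5814 + 0.3·0.4186) ≈ 0.7180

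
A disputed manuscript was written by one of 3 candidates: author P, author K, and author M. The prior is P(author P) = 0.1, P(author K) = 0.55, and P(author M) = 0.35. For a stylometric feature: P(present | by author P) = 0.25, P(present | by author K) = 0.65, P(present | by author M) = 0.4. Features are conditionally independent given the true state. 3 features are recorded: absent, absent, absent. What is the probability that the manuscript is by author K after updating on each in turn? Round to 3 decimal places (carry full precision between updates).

After 'absent': normaliser = 0.75·0.1000 + 0.35·0.5500 + 0.6·0.3500; P(author P) ≈ 0.1571, P(author K) ≈ 0.4031, P(author M) ≈ 0.4398
After 'absent': normaliser = 0.75·0.1571 + 0.35·0.4031 + 0.6·0.4398; P(author P) ≈ 0.2253, P(author K) ≈ 0.2699, P(author M) ≈ 0.5048
After 'absent': normaliser = 0.75·0.2253 + 0.35·0.2699 + 0.6·0.5048; P(author P) ≈ 0.2984, P(author K) ≈ 0.1668, P(author M) ≈ 0.5348

0.167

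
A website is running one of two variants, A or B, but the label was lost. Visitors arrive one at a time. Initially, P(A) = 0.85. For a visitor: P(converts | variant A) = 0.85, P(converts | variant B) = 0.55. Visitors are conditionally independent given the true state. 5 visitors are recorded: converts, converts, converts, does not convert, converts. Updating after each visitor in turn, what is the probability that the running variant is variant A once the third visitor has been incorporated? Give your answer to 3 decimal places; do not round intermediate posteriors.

0.954

After 'converts': P(A) = 0.85·0.8500 / (0.85·0.8500 + 0.55·0.1500) ≈ 0.8975
After 'converts': P(A) = 0.85·0.8975 / (0.85·0.8975 + 0.55·0.1025) ≈ 0.9312
After 'converts': P(A) = 0.85·0.9312 / (0.85·0.9312 + 0.55·0.0688) ≈ 0.9544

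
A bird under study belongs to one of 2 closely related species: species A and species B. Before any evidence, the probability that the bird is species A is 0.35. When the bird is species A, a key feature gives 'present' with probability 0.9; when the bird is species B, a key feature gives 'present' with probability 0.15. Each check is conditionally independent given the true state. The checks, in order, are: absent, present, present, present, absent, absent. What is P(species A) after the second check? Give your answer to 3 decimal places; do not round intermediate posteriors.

After 'absent': P(species A) = 0.1·0.3500 / (0.1·0.3500 + 0.85·0.6500) ≈ 0.0596
After 'present': P(species A) = 0.9·0.0596 / (0.9·0.0596 + 0.15·0.9404) ≈ 0.2754

0.275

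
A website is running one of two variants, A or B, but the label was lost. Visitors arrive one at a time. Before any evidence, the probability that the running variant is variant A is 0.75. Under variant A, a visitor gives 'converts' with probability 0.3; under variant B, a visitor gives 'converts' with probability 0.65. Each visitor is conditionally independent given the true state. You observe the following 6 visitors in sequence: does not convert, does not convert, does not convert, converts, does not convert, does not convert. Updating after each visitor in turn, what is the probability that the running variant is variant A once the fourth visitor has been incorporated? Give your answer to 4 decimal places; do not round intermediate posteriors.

Each posterior becomes the prior for the next update.
After 'does not convert': P(A) = 0.7·0.7500 / (0.7·0.7500 + 0.35·0.2500) ≈ 0.8571
After 'does not convert': P(A) = 0.7·0.8571 / (0.7·0.8571 + 0.35·0.1429) ≈ 0.9231
After 'does not convert': P(A) = 0.7·0.9231 / (0.7·0.9231 + 0.35·0.0769) ≈ 0.9600
After 'converts': P(A) = 0.3·0.9600 / (0.3·0.9600 + 0.65·0.0400) ≈ 0.9172

0.9172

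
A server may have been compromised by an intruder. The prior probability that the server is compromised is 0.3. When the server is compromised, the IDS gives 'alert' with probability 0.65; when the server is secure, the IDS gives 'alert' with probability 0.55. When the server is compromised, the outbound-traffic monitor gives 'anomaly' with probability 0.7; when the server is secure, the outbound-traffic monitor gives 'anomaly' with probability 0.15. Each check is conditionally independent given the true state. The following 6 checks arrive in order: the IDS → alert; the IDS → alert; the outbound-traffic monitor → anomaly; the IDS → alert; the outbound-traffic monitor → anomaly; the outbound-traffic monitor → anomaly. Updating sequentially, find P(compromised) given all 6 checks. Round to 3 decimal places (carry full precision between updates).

After the IDS='alert': P(compromised) = 0.65·0.3000 / (0.65·0.3000 + 0.55·0.7000) ≈ 0.3362
After the IDS='alert': P(compromised) = 0.65·0.3362 / (0.65·0.3362 + 0.55·0.6638) ≈ 0.3744
After the outbound-traffic monitor='anomaly': P(compromised) = 0.7·0.3744 / (0.7·0.3744 + 0.15·0.6256) ≈ 0.7364
After the IDS='alert': P(compromised) = 0.65·0.7364 / (0.65·0.7364 + 0.55·0.2636) ≈ 0.7675
After the outbound-traffic monitor='anomaly': P(compromised) = 0.7·0.7675 / (0.7·0.7675 + 0.15·0.2325) ≈ 0.9390
After the outbound-traffic monitor='anomaly': P(compromised) = 0.7·0.9390 / (0.7·0.9390 + 0.15·0.0610) ≈ 0.9863

0.986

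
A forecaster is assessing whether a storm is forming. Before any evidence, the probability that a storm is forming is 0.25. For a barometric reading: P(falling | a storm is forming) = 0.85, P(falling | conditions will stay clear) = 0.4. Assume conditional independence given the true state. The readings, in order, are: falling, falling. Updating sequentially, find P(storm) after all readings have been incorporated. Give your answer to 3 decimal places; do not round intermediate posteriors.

0.601

Apply Bayes' rule sequentially, carrying P(storm) forward.
After 'falling': P(storm) = 0.85·0.2500 / (0.85·0.2500 + 0.4·0.7500) ≈ 0.4146
After 'falling': P(storm) = 0.85·0.4146 / (0.85·0.4146 + 0.4·0.5854) ≈ 0.6008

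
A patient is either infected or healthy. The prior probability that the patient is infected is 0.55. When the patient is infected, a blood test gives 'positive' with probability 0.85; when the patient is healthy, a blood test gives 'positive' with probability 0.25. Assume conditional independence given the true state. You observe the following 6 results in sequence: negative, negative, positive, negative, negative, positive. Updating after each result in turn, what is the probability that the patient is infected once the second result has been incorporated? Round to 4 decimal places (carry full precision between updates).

0.0466

Apply Bayes' rule sequentially, carrying P(infected) forward.
After 'negative': P(infected) = 0.15·0.5500 / (0.15·0.5500 + 0.75·0.4500) ≈ 0.1964
After 'negative': P(infected) = 0.15·0.1964 / (0.15·0.1964 + 0.75·0.8036) ≈ 0.0466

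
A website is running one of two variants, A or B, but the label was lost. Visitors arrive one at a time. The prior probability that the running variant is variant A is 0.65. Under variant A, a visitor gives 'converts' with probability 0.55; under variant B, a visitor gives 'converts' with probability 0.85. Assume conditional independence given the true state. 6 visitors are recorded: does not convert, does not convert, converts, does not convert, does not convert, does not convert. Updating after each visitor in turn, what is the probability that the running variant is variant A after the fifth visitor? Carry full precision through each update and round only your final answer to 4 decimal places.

Apply Bayes' rule sequentially, carrying P(A) forward.
After 'does not convert': P(A) = 0.45·0.6500 / (0.45·0.6500 + 0.15·0.3500) ≈ 0.8478
After 'does not convert': P(A) = 0.45·0.8478 / (0.45·0.8478 + 0.15·0.1522) ≈ 0.9435
After 'converts': P(A) = 0.55·0.9435 / (0.55·0.9435 + 0.85·0.0565) ≈ 0.9154
After 'does not convert': P(A) = 0.45·0.9154 / (0.45·0.9154 + 0.15·0.0846) ≈ 0.9701
After 'does not convert': P(A) = 0.45·0.9701 / (0.45·0.9701 + 0.15·0.0299) ≈ 0.9898

0.9898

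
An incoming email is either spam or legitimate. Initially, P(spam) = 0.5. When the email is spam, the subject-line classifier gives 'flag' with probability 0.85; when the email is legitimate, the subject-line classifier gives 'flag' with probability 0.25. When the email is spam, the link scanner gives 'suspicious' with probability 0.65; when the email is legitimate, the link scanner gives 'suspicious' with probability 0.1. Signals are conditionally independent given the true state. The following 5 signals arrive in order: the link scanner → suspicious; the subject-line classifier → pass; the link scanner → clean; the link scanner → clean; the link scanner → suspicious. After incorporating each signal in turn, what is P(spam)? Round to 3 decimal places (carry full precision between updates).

Each posterior becomes the prior for the next update.
After the link scanner='suspicious': P(spam) = 0.65·0.5000 / (0.65·0.5000 + 0.1·0.5000) ≈ 0.8667
After the subject-line classifier='pass': P(spam) = 0.15·0.8667 / (0.15·0.8667 + 0.75·0.1333) ≈ 0.5652
After the link scanner='clean': P(spam) = 0.35·0.5652 / (0.35·0.5652 + 0.9·0.4348) ≈ 0.3358
After the link scanner='clean': P(spam) = 0.35·0.3358 / (0.35·0.3358 + 0.9·0.6642) ≈ 0.1643
After the link scanner='suspicious': P(spam) = 0.65·0.1643 / (0.65·0.1643 + 0.1·0.8357) ≈ 0.5610

0.561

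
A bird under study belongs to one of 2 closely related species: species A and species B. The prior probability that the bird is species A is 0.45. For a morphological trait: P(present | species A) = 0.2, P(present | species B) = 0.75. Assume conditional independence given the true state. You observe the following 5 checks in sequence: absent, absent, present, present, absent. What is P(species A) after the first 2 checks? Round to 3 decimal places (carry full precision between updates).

0.893

After 'absent': P(species A) = 0.8·0.4500 / (0.8·0.4500 + 0.25·0.5500) ≈ 0.7236
After 'absent': P(species A) = 0.8·0.7236 / (0.8·0.7236 + 0.25·0.2764) ≈ 0.8934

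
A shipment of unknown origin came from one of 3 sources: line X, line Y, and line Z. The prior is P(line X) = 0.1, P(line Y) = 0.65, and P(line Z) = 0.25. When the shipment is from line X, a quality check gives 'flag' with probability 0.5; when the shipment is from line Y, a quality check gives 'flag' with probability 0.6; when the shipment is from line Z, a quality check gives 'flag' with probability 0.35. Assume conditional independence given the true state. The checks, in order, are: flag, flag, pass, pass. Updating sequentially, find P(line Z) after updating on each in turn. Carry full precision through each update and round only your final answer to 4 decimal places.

0.2285

After 'flag': normaliser = 0.5·0.1000 + 0.6·0.6500 + 0.35·0.2500; P(line X) ≈ 0.0948, P(line Y) ≈ 0.7393, P(line Z) ≈ 0.1659
After 'flag': normaliser = 0.5·0.0948 + 0.6·0.7393 + 0.35·0.1659; P(line X) ≈ 0.0863, P(line Y) ≈ 0.8079, P(line Z) ≈ 0.1057
After 'pass': normaliser = 0.5·0.0863 + 0.4·0.8079 + 0.65·0.1057; P(line X) ≈ 0.0992, P(line Y) ≈ 0.7428, P(line Z) ≈ 0.1580
After 'pass': normaliser = 0.5·0.0992 + 0.4·0.7428 + 0.65·0.1580; P(line X) ≈ 0.1104, P(line Y) ≈ 0.6611, P(line Z) ≈ 0.2285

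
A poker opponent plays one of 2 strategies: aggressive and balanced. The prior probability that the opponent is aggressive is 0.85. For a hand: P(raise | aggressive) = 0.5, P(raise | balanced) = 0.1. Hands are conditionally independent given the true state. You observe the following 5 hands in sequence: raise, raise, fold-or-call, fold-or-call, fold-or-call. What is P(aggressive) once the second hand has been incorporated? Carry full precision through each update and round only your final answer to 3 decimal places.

0.993

After 'raise': P(aggressive) = 0.5·0.8500 / (0.5·0.8500 + 0.1·0.1500) ≈ 0.9659
After 'raise': P(aggressive) = 0.5·0.9659 / (0.5·0.9659 + 0.1·0.0341) ≈ 0.9930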